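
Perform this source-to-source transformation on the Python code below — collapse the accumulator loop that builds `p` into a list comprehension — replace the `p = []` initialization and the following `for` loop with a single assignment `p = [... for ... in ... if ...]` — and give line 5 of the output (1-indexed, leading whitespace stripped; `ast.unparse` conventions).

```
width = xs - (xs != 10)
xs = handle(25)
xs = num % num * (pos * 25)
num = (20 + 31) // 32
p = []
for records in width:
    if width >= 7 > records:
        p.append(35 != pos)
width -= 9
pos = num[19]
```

Transformed code:
width = xs - (xs != 10)
xs = handle(25)
xs = num % num * (pos * 25)
num = (20 + 31) // 32
p = [35 != pos for records in width if width >= 7 > records]
width -= 9
pos = num[19]

p = [35 != pos for records in width if width >= 7 > records]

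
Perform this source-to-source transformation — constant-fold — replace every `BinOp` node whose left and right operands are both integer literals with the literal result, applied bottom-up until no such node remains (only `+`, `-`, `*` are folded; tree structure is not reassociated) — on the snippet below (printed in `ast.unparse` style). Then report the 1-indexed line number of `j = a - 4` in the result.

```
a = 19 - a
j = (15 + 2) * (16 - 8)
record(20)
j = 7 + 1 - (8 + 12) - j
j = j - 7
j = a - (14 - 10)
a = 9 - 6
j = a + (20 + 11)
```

6

Transformed code:
a = 19 - a
j = 136
record(20)
j = -12 - j
j = j - 7
j = a - 4
a = 3
j = a + 31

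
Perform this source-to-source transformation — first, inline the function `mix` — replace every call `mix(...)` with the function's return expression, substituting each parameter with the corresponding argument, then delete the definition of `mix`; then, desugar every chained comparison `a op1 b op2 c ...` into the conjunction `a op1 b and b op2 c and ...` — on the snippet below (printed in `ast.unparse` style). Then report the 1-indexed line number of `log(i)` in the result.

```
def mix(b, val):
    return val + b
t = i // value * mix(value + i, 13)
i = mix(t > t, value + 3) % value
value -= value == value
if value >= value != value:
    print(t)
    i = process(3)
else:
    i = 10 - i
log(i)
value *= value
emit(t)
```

9

Transformed code:
t = i // value * (13 + (value + i))
i = (value + 3 + (t > t)) % value
value -= value == value
if value >= value and value != value:
    print(t)
    i = process(3)
else:
    i = 10 - i
log(i)
value *= value
emit(t)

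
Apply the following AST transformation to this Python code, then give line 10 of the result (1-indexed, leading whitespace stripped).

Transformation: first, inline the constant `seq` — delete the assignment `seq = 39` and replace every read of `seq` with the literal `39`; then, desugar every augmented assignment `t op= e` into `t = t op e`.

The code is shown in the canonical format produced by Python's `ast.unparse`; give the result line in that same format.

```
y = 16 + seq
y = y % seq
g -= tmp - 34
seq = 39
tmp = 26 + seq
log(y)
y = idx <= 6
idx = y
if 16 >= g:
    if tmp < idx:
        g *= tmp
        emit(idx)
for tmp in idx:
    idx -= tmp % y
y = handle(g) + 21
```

Transformed code:
y = 16 + 39
y = y % 39
g = g - (tmp - 34)
tmp = 26 + 39
log(y)
y = idx <= 6
idx = y
if 16 >= g:
    if tmp < idx:
        g = g * tmp
        emit(idx)
for tmp in idx:
    idx = idx - tmp % y
y = handle(g) + 21

g = g * tmp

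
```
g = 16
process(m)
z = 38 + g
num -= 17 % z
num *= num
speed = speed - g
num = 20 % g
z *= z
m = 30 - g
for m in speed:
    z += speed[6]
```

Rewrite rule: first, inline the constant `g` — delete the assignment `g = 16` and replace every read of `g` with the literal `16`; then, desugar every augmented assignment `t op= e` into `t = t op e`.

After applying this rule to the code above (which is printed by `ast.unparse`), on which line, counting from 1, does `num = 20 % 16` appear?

6

Transformed code:
process(m)
z = 38 + 16
num = num - 17 % z
num = num * num
speed = speed - 16
num = 20 % 16
z = z * z
m = 30 - 16
for m in speed:
    z = z + speed[6]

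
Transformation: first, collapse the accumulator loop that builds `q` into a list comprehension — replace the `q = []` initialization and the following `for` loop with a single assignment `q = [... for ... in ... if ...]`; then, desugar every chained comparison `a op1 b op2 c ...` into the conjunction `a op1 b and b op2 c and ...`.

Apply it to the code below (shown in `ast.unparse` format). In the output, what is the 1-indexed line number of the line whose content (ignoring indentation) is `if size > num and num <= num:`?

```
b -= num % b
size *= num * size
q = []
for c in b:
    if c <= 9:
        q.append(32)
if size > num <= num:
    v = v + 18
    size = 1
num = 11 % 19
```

4

Transformed code:
b -= num % b
size *= num * size
q = [32 for c in b if c <= 9]
if size > num and num <= num:
    v = v + 18
    size = 1
num = 11 % 19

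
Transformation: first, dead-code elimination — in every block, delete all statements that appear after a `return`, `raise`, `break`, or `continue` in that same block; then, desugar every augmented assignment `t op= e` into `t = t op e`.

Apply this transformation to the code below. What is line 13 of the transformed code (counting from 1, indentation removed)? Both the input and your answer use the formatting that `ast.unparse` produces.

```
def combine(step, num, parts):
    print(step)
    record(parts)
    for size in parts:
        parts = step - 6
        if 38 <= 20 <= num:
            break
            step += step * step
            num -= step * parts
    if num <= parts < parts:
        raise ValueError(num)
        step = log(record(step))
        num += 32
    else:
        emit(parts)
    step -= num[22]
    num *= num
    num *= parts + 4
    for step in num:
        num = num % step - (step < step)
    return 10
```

num = num * num

Transformed code:
def combine(step, num, parts):
    print(step)
    record(parts)
    for size in parts:
        parts = step - 6
        if 38 <= 20 <= num:
            break
    if num <= parts < parts:
        raise ValueError(num)
    else:
        emit(parts)
    step = step - num[22]
    num = num * num
    num = num * (parts + 4)
    for step in num:
        num = num % step - (step < step)
    return 10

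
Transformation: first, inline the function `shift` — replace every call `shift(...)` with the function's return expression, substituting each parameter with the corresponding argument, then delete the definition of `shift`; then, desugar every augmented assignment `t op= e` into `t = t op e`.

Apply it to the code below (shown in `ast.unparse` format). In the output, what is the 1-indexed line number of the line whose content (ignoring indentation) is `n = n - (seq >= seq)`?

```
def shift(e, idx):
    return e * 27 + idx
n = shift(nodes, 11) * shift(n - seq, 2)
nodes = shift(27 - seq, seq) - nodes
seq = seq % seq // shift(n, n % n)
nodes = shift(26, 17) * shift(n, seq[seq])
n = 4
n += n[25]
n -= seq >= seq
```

7

Transformed code:
n = (nodes * 27 + 11) * ((n - seq) * 27 + 2)
nodes = (27 - seq) * 27 + seq - nodes
seq = seq % seq // (n * 27 + n % n)
nodes = (26 * 27 + 17) * (n * 27 + seq[seq])
n = 4
n = n + n[25]
n = n - (seq >= seq)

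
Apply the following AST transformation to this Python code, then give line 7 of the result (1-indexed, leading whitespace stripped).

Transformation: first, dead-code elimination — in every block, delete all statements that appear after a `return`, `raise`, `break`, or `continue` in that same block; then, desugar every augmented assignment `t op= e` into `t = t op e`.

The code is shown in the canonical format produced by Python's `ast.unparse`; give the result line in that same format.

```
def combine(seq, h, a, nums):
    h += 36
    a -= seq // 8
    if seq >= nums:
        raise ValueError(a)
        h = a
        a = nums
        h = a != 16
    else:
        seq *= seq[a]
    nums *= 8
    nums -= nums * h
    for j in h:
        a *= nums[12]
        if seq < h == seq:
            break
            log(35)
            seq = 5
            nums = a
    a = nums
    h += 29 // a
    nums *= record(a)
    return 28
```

seq = seq * seq[a]

Transformed code:
def combine(seq, h, a, nums):
    h = h + 36
    a = a - seq // 8
    if seq >= nums:
        raise ValueError(a)
    else:
        seq = seq * seq[a]
    nums = nums * 8
    nums = nums - nums * h
    for j in h:
        a = a * nums[12]
        if seq < h == seq:
            break
    a = nums
    h = h + 29 // a
    nums = nums * record(a)
    return 28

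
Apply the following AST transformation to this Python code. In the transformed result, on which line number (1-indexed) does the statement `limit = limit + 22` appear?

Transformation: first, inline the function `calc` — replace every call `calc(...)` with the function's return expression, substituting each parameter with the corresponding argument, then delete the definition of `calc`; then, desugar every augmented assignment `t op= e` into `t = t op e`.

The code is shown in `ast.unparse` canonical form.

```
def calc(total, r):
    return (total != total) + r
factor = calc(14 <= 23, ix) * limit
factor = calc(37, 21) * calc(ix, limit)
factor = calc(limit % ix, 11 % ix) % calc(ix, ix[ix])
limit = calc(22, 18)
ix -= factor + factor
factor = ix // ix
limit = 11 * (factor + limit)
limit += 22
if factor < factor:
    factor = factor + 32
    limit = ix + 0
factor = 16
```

Transformed code:
factor = (((14 <= 23) != (14 <= 23)) + ix) * limit
factor = ((37 != 37) + 21) * ((ix != ix) + limit)
factor = ((limit % ix != limit % ix) + 11 % ix) % ((ix != ix) + ix[ix])
limit = (22 != 22) + 18
ix = ix - (factor + factor)
factor = ix // ix
limit = 11 * (factor + limit)
limit = limit + 22
if factor < factor:
    factor = factor + 32
    limit = ix + 0
factor = 16

8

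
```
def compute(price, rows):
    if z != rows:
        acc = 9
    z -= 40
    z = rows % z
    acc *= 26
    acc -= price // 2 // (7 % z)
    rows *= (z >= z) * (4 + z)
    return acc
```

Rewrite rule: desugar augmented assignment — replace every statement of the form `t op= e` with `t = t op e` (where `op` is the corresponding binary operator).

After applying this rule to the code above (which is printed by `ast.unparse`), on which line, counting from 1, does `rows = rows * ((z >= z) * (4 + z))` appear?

8

Transformed code:
def compute(price, rows):
    if z != rows:
        acc = 9
    z = z - 40
    z = rows % z
    acc = acc * 26
    acc = acc - price // 2 // (7 % z)
    rows = rows * ((z >= z) * (4 + z))
    return acc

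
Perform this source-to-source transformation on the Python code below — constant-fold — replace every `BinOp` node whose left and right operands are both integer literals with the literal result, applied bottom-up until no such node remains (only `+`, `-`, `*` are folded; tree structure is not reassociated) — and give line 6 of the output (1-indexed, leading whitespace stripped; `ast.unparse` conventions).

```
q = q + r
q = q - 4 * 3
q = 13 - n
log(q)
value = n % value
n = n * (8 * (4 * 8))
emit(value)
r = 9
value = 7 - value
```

Transformed code:
q = q + r
q = q - 12
q = 13 - n
log(q)
value = n % value
n = n * 256
emit(value)
r = 9
value = 7 - value

n = n * 256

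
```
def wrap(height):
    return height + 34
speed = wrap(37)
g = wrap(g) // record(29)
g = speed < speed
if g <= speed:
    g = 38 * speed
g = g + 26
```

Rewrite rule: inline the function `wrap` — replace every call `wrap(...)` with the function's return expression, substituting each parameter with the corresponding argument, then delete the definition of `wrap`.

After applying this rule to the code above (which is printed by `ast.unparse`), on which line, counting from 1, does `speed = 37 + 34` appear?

1

Transformed code:
speed = 37 + 34
g = (g + 34) // record(29)
g = speed < speed
if g <= speed:
    g = 38 * speed
g = g + 26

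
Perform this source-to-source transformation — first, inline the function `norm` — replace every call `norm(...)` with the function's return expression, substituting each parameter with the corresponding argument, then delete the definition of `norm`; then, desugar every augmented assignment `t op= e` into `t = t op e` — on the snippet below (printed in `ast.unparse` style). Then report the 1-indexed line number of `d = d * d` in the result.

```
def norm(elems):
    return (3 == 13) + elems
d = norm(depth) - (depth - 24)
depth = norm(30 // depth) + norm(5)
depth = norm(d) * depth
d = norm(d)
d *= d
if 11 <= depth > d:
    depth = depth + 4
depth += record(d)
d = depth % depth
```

5

Transformed code:
d = (3 == 13) + depth - (depth - 24)
depth = (3 == 13) + 30 // depth + ((3 == 13) + 5)
depth = ((3 == 13) + d) * depth
d = (3 == 13) + d
d = d * d
if 11 <= depth > d:
    depth = depth + 4
depth = depth + record(d)
d = depth % depth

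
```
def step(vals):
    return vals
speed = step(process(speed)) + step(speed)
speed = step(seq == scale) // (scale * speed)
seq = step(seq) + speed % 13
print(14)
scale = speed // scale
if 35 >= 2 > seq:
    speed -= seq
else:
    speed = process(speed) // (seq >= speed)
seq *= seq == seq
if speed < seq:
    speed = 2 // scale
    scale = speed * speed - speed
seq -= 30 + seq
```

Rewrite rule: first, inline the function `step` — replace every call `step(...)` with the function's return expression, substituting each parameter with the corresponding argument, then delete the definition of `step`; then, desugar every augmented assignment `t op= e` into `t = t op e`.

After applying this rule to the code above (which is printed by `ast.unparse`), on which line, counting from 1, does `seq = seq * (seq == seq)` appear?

Transformed code:
speed = process(speed) + speed
speed = (seq == scale) // (scale * speed)
seq = seq + speed % 13
print(14)
scale = speed // scale
if 35 >= 2 > seq:
    speed = speed - seq
else:
    speed = process(speed) // (seq >= speed)
seq = seq * (seq == seq)
if speed < seq:
    speed = 2 // scale
    scale = speed * speed - speed
seq = seq - (30 + seq)

10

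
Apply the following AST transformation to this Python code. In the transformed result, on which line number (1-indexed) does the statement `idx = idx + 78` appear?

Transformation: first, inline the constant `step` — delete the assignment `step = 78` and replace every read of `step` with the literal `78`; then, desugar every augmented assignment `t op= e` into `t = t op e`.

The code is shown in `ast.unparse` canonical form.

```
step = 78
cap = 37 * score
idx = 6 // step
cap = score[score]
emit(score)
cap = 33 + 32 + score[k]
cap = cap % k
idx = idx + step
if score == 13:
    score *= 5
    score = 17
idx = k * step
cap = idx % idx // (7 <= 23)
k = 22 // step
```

7

Transformed code:
cap = 37 * score
idx = 6 // 78
cap = score[score]
emit(score)
cap = 33 + 32 + score[k]
cap = cap % k
idx = idx + 78
if score == 13:
    score = score * 5
    score = 17
idx = k * 78
cap = idx % idx // (7 <= 23)
k = 22 // 78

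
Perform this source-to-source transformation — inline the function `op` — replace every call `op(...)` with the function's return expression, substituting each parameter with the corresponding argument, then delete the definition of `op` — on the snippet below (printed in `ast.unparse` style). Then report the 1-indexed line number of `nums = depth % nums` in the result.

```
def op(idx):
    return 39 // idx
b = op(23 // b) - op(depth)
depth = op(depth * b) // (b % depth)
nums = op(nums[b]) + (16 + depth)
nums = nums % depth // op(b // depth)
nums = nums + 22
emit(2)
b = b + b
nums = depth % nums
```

Transformed code:
b = 39 // (23 // b) - 39 // depth
depth = 39 // (depth * b) // (b % depth)
nums = 39 // nums[b] + (16 + depth)
nums = nums % depth // (39 // (b // depth))
nums = nums + 22
emit(2)
b = b + b
nums = depth % nums

8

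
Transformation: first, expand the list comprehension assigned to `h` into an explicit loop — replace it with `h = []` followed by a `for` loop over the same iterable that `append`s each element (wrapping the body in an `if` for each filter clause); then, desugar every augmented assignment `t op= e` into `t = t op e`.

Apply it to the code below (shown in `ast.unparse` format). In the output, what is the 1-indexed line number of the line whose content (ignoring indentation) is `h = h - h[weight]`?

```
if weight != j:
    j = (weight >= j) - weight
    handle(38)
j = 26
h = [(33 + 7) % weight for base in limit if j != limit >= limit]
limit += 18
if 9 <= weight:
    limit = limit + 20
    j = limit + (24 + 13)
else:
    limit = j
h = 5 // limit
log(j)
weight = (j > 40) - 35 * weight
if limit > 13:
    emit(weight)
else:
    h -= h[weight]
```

21

Transformed code:
if weight != j:
    j = (weight >= j) - weight
    handle(38)
j = 26
h = []
for base in limit:
    if j != limit >= limit:
        h.append((33 + 7) % weight)
limit = limit + 18
if 9 <= weight:
    limit = limit + 20
    j = limit + (24 + 13)
else:
    limit = j
h = 5 // limit
log(j)
weight = (j > 40) - 35 * weight
if limit > 13:
    emit(weight)
else:
    h = h - h[weight]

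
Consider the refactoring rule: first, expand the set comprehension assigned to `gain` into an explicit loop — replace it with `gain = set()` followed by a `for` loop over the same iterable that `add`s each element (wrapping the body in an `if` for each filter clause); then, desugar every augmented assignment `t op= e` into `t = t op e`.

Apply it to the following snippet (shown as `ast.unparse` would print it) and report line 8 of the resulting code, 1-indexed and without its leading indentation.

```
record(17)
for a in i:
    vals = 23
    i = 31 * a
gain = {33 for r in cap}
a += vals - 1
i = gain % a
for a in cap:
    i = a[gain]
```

Transformed code:
record(17)
for a in i:
    vals = 23
    i = 31 * a
gain = set()
for r in cap:
    gain.add(33)
a = a + (vals - 1)
i = gain % a
for a in cap:
    i = a[gain]

a = a + (vals - 1)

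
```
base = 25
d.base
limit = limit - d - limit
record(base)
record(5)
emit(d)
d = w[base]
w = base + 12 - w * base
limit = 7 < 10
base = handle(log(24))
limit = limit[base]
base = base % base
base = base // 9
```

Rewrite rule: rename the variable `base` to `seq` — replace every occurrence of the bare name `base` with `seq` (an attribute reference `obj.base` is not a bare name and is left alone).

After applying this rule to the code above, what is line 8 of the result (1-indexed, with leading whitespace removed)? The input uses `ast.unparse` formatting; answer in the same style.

Transformed code:
seq = 25
d.base
limit = limit - d - limit
record(seq)
record(5)
emit(d)
d = w[seq]
w = seq + 12 - w * seq
limit = 7 < 10
seq = handle(log(24))
limit = limit[seq]
seq = seq % seq
seq = seq // 9

w = seq + 12 - w * seq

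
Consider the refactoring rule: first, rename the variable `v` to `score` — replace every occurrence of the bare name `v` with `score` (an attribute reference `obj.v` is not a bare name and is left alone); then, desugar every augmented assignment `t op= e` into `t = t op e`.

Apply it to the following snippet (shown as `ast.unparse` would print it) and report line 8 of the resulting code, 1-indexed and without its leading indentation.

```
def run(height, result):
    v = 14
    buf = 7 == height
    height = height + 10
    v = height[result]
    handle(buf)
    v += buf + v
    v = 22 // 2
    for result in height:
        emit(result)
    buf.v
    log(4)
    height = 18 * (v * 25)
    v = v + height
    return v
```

Transformed code:
def run(height, result):
    score = 14
    buf = 7 == height
    height = height + 10
    score = height[result]
    handle(buf)
    score = score + (buf + score)
    score = 22 // 2
    for result in height:
        emit(result)
    buf.v
    log(4)
    height = 18 * (score * 25)
    score = score + height
    return score

score = 22 // 2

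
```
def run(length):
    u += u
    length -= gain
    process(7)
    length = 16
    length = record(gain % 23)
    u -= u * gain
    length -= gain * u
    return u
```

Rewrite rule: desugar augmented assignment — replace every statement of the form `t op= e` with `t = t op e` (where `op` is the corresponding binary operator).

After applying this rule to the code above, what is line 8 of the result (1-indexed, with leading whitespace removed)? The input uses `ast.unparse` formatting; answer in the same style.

Transformed code:
def run(length):
    u = u + u
    length = length - gain
    process(7)
    length = 16
    length = record(gain % 23)
    u = u - u * gain
    length = length - gain * u
    return u

length = length - gain * u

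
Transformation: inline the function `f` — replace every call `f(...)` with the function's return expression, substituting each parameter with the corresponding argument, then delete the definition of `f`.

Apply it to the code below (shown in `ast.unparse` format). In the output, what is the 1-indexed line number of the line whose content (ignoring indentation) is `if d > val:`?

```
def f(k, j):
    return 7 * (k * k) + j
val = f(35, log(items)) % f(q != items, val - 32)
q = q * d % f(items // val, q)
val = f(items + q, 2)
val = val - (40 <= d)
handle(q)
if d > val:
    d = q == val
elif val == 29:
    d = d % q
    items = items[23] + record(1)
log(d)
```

Transformed code:
val = (7 * (35 * 35) + log(items)) % (7 * ((q != items) * (q != items)) + (val - 32))
q = q * d % (7 * (items // val * (items // val)) + q)
val = 7 * ((items + q) * (items + q)) + 2
val = val - (40 <= d)
handle(q)
if d > val:
    d = q == val
elif val == 29:
    d = d % q
    items = items[23] + record(1)
log(d)

6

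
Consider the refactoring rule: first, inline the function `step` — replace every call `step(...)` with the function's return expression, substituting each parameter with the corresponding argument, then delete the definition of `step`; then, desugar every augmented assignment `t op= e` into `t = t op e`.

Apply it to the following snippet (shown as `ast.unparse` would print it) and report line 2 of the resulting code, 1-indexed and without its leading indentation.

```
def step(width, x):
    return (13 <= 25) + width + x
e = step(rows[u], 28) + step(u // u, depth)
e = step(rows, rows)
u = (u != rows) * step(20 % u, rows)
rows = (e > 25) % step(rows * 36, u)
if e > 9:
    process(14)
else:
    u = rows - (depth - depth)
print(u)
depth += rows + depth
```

Transformed code:
e = (13 <= 25) + rows[u] + 28 + ((13 <= 25) + u // u + depth)
e = (13 <= 25) + rows + rows
u = (u != rows) * ((13 <= 25) + 20 % u + rows)
rows = (e > 25) % ((13 <= 25) + rows * 36 + u)
if e > 9:
    process(14)
else:
    u = rows - (depth - depth)
print(u)
depth = depth + (rows + depth)

e = (13 <= 25) + rows + rows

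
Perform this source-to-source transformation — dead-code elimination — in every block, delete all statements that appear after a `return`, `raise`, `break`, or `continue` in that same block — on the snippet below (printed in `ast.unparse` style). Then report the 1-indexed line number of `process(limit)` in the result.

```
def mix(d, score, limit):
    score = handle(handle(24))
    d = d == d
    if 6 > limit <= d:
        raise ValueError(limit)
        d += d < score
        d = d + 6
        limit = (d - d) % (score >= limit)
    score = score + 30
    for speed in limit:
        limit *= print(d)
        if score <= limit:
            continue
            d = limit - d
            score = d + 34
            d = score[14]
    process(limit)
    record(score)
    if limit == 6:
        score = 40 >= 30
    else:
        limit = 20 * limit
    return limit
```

11

Transformed code:
def mix(d, score, limit):
    score = handle(handle(24))
    d = d == d
    if 6 > limit <= d:
        raise ValueError(limit)
    score = score + 30
    for speed in limit:
        limit *= print(d)
        if score <= limit:
            continue
    process(limit)
    record(score)
    if limit == 6:
        score = 40 >= 30
    else:
        limit = 20 * limit
    return limit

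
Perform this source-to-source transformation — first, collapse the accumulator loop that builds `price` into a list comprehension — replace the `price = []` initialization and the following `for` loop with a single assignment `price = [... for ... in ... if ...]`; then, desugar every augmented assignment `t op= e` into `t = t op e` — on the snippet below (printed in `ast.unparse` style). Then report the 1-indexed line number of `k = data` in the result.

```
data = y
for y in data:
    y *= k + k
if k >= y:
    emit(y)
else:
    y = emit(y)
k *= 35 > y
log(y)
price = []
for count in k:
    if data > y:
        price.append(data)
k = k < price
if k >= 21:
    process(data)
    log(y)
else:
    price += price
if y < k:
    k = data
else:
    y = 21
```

18

Transformed code:
data = y
for y in data:
    y = y * (k + k)
if k >= y:
    emit(y)
else:
    y = emit(y)
k = k * (35 > y)
log(y)
price = [data for count in k if data > y]
k = k < price
if k >= 21:
    process(data)
    log(y)
else:
    price = price + price
if y < k:
    k = data
else:
    y = 21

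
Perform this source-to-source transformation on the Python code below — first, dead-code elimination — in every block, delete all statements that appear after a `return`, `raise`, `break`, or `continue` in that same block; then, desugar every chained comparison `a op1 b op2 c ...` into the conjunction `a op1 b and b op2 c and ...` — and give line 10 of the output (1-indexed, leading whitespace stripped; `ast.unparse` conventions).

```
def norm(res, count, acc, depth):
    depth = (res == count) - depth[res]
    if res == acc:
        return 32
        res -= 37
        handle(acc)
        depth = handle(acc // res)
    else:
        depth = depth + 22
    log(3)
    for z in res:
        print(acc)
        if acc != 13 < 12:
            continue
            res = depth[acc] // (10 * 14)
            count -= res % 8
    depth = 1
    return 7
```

if acc != 13 and 13 < 12:

Transformed code:
def norm(res, count, acc, depth):
    depth = (res == count) - depth[res]
    if res == acc:
        return 32
    else:
        depth = depth + 22
    log(3)
    for z in res:
        print(acc)
        if acc != 13 and 13 < 12:
            continue
    depth = 1
    return 7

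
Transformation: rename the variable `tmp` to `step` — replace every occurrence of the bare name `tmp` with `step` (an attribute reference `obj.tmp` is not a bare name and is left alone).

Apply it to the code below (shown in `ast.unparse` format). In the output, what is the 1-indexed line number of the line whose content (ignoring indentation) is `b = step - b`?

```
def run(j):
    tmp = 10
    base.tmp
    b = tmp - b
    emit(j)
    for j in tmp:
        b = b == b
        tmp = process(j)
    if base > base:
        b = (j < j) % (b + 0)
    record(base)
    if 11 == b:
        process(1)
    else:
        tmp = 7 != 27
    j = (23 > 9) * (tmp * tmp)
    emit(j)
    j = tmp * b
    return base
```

4

Transformed code:
def run(j):
    step = 10
    base.tmp
    b = step - b
    emit(j)
    for j in step:
        b = b == b
        step = process(j)
    if base > base:
        b = (j < j) % (b + 0)
    record(base)
    if 11 == b:
        process(1)
    else:
        step = 7 != 27
    j = (23 > 9) * (step * step)
    emit(j)
    j = step * b
    return base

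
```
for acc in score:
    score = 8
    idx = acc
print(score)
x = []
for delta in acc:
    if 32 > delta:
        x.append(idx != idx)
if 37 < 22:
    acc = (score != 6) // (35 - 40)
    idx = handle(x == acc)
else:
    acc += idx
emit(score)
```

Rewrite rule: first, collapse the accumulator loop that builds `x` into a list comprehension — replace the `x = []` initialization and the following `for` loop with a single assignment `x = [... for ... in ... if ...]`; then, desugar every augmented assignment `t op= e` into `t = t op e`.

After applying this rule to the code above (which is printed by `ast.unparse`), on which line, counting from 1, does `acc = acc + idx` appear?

10

Transformed code:
for acc in score:
    score = 8
    idx = acc
print(score)
x = [idx != idx for delta in acc if 32 > delta]
if 37 < 22:
    acc = (score != 6) // (35 - 40)
    idx = handle(x == acc)
else:
    acc = acc + idx
emit(score)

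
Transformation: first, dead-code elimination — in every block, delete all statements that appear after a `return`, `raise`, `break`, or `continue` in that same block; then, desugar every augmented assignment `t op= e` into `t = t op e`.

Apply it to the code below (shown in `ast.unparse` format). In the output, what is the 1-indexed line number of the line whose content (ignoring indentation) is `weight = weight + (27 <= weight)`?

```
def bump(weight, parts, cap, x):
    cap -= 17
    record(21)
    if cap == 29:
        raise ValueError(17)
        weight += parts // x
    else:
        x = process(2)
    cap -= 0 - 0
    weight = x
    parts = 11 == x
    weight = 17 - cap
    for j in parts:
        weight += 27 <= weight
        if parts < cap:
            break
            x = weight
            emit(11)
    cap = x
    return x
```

Transformed code:
def bump(weight, parts, cap, x):
    cap = cap - 17
    record(21)
    if cap == 29:
        raise ValueError(17)
    else:
        x = process(2)
    cap = cap - (0 - 0)
    weight = x
    parts = 11 == x
    weight = 17 - cap
    for j in parts:
        weight = weight + (27 <= weight)
        if parts < cap:
            break
    cap = x
    return x

13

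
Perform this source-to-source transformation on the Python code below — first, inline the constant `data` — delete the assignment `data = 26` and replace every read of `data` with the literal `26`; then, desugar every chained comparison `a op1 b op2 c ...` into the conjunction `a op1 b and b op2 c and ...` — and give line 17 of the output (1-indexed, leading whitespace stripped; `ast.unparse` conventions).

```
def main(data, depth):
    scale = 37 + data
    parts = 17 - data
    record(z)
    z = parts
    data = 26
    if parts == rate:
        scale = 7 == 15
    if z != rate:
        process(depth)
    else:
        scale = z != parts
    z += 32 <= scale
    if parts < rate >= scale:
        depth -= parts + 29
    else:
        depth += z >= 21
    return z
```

return z

Transformed code:
def main(data, depth):
    scale = 37 + 26
    parts = 17 - 26
    record(z)
    z = parts
    if parts == rate:
        scale = 7 == 15
    if z != rate:
        process(depth)
    else:
        scale = z != parts
    z += 32 <= scale
    if parts < rate and rate >= scale:
        depth -= parts + 29
    else:
        depth += z >= 21
    return z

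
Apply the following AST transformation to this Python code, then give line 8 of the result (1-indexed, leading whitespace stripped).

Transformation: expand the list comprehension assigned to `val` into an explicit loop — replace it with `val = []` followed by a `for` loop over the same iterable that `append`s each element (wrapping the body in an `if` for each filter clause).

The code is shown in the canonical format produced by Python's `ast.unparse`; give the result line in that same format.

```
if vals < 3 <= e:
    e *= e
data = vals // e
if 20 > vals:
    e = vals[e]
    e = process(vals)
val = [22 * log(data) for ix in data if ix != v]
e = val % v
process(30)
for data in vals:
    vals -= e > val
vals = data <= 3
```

for ix in data:

Transformed code:
if vals < 3 <= e:
    e *= e
data = vals // e
if 20 > vals:
    e = vals[e]
    e = process(vals)
val = []
for ix in data:
    if ix != v:
        val.append(22 * log(data))
e = val % v
process(30)
for data in vals:
    vals -= e > val
vals = data <= 3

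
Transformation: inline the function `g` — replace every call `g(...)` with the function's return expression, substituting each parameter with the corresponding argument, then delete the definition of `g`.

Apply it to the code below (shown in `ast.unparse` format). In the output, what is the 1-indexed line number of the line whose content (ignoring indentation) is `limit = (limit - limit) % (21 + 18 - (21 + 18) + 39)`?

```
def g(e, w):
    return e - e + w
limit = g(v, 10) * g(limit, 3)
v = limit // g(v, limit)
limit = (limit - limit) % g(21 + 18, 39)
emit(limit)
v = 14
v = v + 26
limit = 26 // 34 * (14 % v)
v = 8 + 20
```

Transformed code:
limit = (v - v + 10) * (limit - limit + 3)
v = limit // (v - v + limit)
limit = (limit - limit) % (21 + 18 - (21 + 18) + 39)
emit(limit)
v = 14
v = v + 26
limit = 26 // 34 * (14 % v)
v = 8 + 20

3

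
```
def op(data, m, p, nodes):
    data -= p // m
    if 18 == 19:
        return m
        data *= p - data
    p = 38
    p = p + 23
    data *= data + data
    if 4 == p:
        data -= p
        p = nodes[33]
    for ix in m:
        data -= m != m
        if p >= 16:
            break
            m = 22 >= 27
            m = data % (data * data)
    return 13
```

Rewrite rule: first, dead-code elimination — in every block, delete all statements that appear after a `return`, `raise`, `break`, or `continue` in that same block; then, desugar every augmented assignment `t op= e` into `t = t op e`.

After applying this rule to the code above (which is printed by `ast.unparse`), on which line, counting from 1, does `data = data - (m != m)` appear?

12

Transformed code:
def op(data, m, p, nodes):
    data = data - p // m
    if 18 == 19:
        return m
    p = 38
    p = p + 23
    data = data * (data + data)
    if 4 == p:
        data = data - p
        p = nodes[33]
    for ix in m:
        data = data - (m != m)
        if p >= 16:
            break
    return 13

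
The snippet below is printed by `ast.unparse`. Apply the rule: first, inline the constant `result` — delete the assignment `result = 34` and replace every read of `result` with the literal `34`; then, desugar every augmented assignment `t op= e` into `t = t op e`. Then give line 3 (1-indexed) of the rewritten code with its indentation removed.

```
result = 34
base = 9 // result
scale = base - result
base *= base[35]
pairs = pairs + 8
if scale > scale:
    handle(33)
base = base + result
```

Transformed code:
base = 9 // 34
scale = base - 34
base = base * base[35]
pairs = pairs + 8
if scale > scale:
    handle(33)
base = base + 34

base = base * base[35]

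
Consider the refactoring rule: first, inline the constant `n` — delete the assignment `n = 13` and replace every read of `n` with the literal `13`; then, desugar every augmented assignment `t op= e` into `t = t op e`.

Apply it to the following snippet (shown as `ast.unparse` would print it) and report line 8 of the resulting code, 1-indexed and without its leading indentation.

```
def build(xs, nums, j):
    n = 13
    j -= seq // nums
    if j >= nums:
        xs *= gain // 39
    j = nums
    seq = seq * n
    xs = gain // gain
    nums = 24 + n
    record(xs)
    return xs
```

Transformed code:
def build(xs, nums, j):
    j = j - seq // nums
    if j >= nums:
        xs = xs * (gain // 39)
    j = nums
    seq = seq * 13
    xs = gain // gain
    nums = 24 + 13
    record(xs)
    return xs

nums = 24 + 13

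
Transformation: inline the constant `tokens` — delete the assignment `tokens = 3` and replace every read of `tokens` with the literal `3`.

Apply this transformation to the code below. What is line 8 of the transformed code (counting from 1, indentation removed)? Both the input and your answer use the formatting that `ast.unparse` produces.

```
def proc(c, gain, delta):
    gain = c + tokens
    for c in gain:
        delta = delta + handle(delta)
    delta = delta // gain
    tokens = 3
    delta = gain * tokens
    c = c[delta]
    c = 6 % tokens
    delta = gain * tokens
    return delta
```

Transformed code:
def proc(c, gain, delta):
    gain = c + 3
    for c in gain:
        delta = delta + handle(delta)
    delta = delta // gain
    delta = gain * 3
    c = c[delta]
    c = 6 % 3
    delta = gain * 3
    return delta

c = 6 % 3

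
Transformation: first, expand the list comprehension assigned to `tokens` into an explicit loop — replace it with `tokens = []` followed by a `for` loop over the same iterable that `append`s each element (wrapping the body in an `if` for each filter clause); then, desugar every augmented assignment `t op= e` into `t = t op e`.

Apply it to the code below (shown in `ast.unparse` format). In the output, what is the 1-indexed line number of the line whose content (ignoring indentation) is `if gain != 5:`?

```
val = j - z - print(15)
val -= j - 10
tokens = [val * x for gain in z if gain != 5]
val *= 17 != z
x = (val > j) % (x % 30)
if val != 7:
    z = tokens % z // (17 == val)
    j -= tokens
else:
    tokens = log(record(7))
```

5

Transformed code:
val = j - z - print(15)
val = val - (j - 10)
tokens = []
for gain in z:
    if gain != 5:
        tokens.append(val * x)
val = val * (17 != z)
x = (val > j) % (x % 30)
if val != 7:
    z = tokens % z // (17 == val)
    j = j - tokens
else:
    tokens = log(record(7))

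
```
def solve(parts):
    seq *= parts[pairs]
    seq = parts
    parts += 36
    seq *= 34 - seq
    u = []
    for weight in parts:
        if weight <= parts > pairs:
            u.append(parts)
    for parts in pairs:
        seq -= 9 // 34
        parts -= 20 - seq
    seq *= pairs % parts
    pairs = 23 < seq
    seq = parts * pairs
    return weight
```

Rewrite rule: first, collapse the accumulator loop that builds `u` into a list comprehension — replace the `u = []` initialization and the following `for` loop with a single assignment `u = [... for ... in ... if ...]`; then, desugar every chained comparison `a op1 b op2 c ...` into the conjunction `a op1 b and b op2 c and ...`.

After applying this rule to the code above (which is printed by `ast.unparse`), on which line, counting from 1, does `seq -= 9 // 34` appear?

Transformed code:
def solve(parts):
    seq *= parts[pairs]
    seq = parts
    parts += 36
    seq *= 34 - seq
    u = [parts for weight in parts if weight <= parts and parts > pairs]
    for parts in pairs:
        seq -= 9 // 34
        parts -= 20 - seq
    seq *= pairs % parts
    pairs = 23 < seq
    seq = parts * pairs
    return weight

8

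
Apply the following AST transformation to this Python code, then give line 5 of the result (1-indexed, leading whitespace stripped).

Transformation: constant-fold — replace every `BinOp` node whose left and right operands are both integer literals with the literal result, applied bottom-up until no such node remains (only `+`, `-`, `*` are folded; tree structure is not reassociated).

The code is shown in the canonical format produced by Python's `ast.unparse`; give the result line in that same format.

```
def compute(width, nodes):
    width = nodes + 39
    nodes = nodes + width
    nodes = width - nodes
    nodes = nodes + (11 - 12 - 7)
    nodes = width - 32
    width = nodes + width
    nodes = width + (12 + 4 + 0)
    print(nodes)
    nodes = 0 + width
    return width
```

Transformed code:
def compute(width, nodes):
    width = nodes + 39
    nodes = nodes + width
    nodes = width - nodes
    nodes = nodes + -8
    nodes = width - 32
    width = nodes + width
    nodes = width + 16
    print(nodes)
    nodes = 0 + width
    return width

nodes = nodes + -8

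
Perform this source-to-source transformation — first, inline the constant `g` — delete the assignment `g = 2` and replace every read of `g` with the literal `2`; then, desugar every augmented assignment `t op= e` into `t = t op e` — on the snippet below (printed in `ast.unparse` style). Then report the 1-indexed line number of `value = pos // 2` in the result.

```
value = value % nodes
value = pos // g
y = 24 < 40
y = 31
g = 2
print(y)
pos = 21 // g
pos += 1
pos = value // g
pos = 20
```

Transformed code:
value = value % nodes
value = pos // 2
y = 24 < 40
y = 31
print(y)
pos = 21 // 2
pos = pos + 1
pos = value // 2
pos = 20

2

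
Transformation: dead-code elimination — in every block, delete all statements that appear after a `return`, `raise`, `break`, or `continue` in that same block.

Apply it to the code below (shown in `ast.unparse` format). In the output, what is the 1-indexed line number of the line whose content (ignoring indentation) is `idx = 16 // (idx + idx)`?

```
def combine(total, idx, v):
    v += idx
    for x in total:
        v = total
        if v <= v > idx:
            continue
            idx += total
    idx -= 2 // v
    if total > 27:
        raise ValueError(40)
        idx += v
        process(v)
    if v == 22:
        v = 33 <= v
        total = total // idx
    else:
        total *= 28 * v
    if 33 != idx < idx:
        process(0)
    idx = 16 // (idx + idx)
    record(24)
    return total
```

Transformed code:
def combine(total, idx, v):
    v += idx
    for x in total:
        v = total
        if v <= v > idx:
            continue
    idx -= 2 // v
    if total > 27:
        raise ValueError(40)
    if v == 22:
        v = 33 <= v
        total = total // idx
    else:
        total *= 28 * v
    if 33 != idx < idx:
        process(0)
    idx = 16 // (idx + idx)
    record(24)
    return total

17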